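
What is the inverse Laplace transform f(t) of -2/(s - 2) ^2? -2*t*exp(2*t) 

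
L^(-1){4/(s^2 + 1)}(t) 4*sin(t)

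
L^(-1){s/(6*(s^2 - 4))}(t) cosh(2*t)/6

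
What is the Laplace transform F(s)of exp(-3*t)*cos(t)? (s + 3)/((s + 3)^2 + 1)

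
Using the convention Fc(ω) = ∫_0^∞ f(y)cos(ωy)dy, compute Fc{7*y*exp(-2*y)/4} 7*(4 - ω^2)/(4*(ω^2 + 4)^2)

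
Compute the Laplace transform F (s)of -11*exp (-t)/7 -11/ (7*s+7)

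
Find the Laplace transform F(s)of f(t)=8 8/s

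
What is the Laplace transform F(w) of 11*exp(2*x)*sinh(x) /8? 11/(8*((w - 2) ^2-1) ) 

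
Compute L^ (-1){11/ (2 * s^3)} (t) 11 * t^2/4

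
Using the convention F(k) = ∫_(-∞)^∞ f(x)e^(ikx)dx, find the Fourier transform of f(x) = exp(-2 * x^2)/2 sqrt(2) * sqrt(pi) * exp(-k^2/8)/4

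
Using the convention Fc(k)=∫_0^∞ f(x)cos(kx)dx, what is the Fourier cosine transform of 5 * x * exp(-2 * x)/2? 5 * (4 - k^2)/(2 * (k^2+4)^2)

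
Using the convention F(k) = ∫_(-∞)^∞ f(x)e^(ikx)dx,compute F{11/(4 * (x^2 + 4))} 11 * pi * exp(-2 * Abs(k))/8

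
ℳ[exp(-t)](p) gamma(p)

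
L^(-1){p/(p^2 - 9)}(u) cosh(3 * u)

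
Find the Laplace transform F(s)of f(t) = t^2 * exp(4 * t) 2/(s - 4)^3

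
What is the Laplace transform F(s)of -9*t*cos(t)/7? 9*(1 - s^2)/(7*(s^2+1)^2)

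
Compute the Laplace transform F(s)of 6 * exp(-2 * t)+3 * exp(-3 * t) 6/(s+2)+3/(s+3)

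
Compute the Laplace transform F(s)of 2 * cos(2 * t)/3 2 * s/(3 * (s^2 + 4))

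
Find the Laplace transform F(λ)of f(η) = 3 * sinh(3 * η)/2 9/(2 * (λ^2 - 9))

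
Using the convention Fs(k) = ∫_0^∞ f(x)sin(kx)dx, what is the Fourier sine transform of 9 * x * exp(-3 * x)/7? 54 * k/(7 * (k^2+9)^2)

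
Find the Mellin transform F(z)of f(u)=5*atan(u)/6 -5*pi*sec(pi*z/2)/(12*z)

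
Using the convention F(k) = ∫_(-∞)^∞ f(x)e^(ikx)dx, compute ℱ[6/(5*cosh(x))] 6*pi/(5*cosh(pi*k/2))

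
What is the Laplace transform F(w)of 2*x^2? 4/w^3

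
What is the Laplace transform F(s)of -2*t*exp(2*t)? -2/(s - 2)^2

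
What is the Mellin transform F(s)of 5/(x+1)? 5*pi*csc(pi*s)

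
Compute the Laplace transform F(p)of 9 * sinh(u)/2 9/(2 * (p^2 - 1))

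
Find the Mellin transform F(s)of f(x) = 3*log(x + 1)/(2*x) -3*pi*csc(pi*s)/(2*s - 2)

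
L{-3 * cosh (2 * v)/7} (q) -3 * q/ (7 * q^2-28)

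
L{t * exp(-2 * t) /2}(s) 1/(2 * (s+2) ^2) 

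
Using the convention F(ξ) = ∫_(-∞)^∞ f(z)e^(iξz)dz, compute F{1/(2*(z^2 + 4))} pi*exp(-2*Abs(ξ))/4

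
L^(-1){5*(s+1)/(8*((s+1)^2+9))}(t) 5*exp(-t)*cos(3*t)/8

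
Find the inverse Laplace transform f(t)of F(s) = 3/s 3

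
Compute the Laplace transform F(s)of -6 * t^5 -720/s^6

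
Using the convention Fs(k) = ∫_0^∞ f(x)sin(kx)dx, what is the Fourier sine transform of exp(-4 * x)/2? k/(2 * (k^2+16))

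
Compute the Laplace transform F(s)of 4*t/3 4/(3*s^2)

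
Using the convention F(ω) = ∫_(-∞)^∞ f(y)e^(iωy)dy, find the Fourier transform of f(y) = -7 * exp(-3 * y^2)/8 -7 * sqrt(3) * sqrt(pi) * exp(-ω^2/12)/24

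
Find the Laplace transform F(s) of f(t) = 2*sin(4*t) 8/(s^2 + 16) 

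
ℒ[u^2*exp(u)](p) 2/(p - 1)^3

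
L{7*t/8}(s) 7/(8*s^2)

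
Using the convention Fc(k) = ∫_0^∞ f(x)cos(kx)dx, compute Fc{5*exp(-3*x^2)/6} 5*sqrt(3)*sqrt(pi)*exp(-k^2/12)/36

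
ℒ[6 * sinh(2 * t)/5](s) 12/(5 * (s^2 - 4))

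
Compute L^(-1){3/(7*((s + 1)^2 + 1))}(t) 3*exp(-t)*sin(t)/7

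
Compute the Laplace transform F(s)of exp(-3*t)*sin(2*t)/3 2/(3*((s + 3)^2 + 4))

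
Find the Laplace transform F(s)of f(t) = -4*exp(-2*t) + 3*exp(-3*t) 3/(s + 3)-4/(s + 2)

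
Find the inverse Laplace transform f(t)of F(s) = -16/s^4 -8 * t^3/3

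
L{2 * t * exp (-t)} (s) 2/ (s + 1)^2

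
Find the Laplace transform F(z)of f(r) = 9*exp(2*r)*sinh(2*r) 18/(z*(z - 4))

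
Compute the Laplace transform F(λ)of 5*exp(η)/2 5/(2*(λ - 1))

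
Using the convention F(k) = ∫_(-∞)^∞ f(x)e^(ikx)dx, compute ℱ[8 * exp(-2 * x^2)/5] 4 * sqrt(2) * sqrt(pi) * exp(-k^2/8)/5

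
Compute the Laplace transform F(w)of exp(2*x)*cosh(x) (w - 2)/((w - 2)^2-1)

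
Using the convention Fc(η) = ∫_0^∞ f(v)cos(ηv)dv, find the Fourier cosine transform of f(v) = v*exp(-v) (1 - η^2)/(η^2 + 1)^2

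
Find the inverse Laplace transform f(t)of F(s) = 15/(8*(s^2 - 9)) 5*sinh(3*t)/8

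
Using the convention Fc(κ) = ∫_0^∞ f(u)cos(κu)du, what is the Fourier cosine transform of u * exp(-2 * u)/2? (4 - κ^2)/(2 * (κ^2 + 4)^2)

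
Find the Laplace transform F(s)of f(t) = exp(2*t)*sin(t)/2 1/(2*((s - 2)^2+1))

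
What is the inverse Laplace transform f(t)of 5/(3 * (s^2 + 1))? 5 * sin(t)/3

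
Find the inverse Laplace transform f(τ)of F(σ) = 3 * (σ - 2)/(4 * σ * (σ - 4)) 3 * exp(2 * τ) * cosh(2 * τ)/4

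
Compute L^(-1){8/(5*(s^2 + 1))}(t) 8*sin(t)/5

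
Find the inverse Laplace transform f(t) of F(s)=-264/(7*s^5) -11*t^4/7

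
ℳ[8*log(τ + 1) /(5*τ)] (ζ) -8*pi*csc(pi*ζ) /(5*ζ - 5) 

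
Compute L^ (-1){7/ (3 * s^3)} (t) 7 * t^2/6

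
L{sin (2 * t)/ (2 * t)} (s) atan (2/s)/2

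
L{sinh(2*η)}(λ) 2/(λ^2 - 4)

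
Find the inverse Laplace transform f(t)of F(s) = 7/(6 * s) 7/6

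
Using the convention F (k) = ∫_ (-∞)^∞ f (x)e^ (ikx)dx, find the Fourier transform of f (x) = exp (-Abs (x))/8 1/ (4 * (k^2+1))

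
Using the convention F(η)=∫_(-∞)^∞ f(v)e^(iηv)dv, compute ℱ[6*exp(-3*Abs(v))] 36/(η^2 + 9)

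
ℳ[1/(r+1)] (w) pi*csc(pi*w)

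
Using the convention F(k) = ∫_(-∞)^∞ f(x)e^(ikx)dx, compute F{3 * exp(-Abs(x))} 6/(k^2 + 1)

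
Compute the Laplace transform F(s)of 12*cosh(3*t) 12*s/(s^2 - 9)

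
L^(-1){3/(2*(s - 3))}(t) 3*exp(3*t)/2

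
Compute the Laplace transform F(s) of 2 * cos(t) 2 * s/(s^2+1) 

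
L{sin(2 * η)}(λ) 2/(λ^2 + 4)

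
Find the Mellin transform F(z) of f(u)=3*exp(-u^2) 3*gamma(z/2) /2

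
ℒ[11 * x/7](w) 11/(7 * w^2)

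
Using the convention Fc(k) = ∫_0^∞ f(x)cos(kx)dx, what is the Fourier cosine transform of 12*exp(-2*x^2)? 3*sqrt(2)*sqrt(pi)*exp(-k^2/8)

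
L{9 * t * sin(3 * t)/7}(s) 54 * s/(7 * (s^2 + 9)^2)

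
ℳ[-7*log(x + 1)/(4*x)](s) 7*pi*csc(pi*s)/(4*(s - 1))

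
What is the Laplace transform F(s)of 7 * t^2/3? 14/(3 * s^3)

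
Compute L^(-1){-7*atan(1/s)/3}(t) -7*sin(t)/(3*t)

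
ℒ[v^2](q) 2/q^3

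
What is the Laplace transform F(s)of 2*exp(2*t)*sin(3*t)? 6/((s - 2)^2 + 9)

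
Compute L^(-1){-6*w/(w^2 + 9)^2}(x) -x*sin(3*x)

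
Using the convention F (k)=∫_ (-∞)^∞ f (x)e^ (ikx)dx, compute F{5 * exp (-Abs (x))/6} 5/ (3 * (k^2 + 1))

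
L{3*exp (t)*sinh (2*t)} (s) 6/ ( (s - 1)^2 - 4)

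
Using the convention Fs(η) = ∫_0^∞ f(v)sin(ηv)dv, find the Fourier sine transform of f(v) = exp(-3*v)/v atan(η/3)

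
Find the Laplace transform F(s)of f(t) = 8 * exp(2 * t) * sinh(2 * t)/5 16/(5 * s * (s - 4))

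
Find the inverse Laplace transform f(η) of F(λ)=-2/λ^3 -η^2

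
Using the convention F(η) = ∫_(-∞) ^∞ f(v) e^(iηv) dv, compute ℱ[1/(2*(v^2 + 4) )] pi*exp(-2*Abs(η) ) /4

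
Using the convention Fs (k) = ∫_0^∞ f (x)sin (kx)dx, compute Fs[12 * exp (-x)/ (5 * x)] 12 * atan (k)/5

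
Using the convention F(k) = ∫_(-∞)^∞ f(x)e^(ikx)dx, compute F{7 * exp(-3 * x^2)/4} 7 * sqrt(3) * sqrt(pi) * exp(-k^2/12)/12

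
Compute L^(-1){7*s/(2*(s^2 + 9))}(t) 7*cos(3*t)/2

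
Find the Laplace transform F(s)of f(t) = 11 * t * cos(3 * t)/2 11 * (s^2-9)/(2 * (s^2 + 9)^2)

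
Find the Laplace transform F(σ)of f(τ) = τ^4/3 8/σ^5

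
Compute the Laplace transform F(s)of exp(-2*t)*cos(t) (s + 2)/((s + 2)^2 + 1)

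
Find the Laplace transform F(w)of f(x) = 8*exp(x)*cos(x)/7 8*(w - 1)/(7*((w - 1)^2 + 1))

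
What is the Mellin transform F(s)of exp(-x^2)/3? gamma(s/2)/6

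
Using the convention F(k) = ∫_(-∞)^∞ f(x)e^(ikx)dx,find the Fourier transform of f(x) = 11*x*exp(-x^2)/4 11*I*sqrt(pi)*k*exp(-k^2/4)/8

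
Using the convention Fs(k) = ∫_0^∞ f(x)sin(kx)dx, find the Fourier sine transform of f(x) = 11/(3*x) 11*pi/6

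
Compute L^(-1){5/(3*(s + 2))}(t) 5*exp(-2*t)/3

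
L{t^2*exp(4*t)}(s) 2/(s - 4)^3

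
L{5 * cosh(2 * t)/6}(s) 5 * s/(6 * (s^2-4))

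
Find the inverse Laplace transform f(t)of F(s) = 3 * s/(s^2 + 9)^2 t * sin(3 * t)/2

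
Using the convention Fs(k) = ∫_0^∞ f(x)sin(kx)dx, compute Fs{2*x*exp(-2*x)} 8*k/(k^2 + 4)^2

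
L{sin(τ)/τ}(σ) atan(1/σ)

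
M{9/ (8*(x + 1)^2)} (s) -9*pi*(s - 1)/ (8*sin (pi*s))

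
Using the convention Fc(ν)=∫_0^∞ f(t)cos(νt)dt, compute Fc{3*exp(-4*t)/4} 3/(ν^2 + 16)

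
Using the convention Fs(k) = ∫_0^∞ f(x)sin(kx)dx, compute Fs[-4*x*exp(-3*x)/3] -8*k/(k^2+9)^2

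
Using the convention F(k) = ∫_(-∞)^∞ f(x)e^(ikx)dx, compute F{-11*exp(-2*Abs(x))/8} -11/(2*k^2 + 8)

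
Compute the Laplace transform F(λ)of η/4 1/(4*λ^2)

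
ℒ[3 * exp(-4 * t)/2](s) 3/(2 * (s+4))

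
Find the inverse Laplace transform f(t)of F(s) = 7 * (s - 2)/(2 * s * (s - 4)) 7 * exp(2 * t) * cosh(2 * t)/2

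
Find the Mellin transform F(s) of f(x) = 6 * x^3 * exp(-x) 6 * gamma(s+3) 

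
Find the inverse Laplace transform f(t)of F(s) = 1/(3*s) 1/3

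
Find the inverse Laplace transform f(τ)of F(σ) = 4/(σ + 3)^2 4 * τ * exp(-3 * τ)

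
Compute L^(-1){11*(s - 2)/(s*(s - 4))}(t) 11*exp(2*t)*cosh(2*t)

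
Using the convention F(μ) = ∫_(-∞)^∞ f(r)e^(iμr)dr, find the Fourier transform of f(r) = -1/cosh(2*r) -pi/(2*cosh(pi*μ/4))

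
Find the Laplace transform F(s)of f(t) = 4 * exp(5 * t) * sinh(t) 4/((s - 5)^2-1)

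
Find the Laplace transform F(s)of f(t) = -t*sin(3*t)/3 -2*s/(s^2 + 9)^2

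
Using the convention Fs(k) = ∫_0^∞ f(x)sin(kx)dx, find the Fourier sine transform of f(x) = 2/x pi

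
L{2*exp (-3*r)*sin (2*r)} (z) 4/ ( (z+3)^2+4)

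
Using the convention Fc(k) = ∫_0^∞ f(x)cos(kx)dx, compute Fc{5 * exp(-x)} 5/(k^2+1)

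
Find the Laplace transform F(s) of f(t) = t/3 1/(3*s^2) 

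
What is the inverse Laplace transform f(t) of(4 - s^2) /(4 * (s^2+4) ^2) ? -t * cos(2 * t) /4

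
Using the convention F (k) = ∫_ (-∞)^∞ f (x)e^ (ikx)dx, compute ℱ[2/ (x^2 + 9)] 2*pi*exp (-3*Abs (k))/3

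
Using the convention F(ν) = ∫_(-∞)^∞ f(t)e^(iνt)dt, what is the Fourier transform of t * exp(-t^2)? I * sqrt(pi) * ν * exp(-ν^2/4)/2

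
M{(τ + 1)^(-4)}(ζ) gamma(ζ)*gamma(4 - ζ)/6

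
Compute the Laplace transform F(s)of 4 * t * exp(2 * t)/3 4/(3 * (s - 2)^2)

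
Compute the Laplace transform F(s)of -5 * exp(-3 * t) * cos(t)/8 5 * (-s - 3)/(8 * ((s+3)^2+1))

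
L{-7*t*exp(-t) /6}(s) -7/(6*(s + 1) ^2) 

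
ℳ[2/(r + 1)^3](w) gamma(w)*gamma(3 - w)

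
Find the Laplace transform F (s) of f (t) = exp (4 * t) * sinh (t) 1/ ( (s - 4) ^2 - 1) 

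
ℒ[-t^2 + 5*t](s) 5/s^2 - 2/s^3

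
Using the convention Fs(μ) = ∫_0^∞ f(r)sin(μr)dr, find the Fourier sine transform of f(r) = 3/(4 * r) 3 * pi/8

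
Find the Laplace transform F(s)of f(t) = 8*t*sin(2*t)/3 32*s/(3*(s^2+4)^2)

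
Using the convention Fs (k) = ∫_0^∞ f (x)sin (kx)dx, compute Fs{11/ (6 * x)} 11 * pi/12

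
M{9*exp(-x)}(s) 9*gamma(s)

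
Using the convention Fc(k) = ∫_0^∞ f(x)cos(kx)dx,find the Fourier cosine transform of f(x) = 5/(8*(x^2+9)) 5*pi*exp(-3*k)/48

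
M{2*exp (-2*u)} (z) 2^ (1 - z)*gamma (z)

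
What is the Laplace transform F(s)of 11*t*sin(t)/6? 11*s/(3*(s^2 + 1)^2)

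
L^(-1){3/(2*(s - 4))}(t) 3*exp(4*t)/2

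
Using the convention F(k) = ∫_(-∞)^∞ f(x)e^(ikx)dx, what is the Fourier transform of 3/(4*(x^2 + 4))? 3*pi*exp(-2*Abs(k))/8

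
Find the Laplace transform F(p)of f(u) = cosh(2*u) p/(p^2 - 4)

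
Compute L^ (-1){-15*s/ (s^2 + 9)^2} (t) -5*t*sin (3*t)/2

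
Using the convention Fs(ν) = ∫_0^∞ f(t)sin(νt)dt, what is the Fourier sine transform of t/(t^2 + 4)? pi * exp(-2 * ν)/2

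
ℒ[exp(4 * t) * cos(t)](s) (s - 4)/((s - 4)^2 + 1)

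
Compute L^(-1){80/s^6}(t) 2 * t^5/3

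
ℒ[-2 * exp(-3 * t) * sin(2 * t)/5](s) -4/(5 * (s + 3)^2 + 20)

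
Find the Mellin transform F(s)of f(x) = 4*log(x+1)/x -4*pi*csc(pi*s)/(s - 1)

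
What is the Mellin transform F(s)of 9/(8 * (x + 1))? 9 * pi * csc(pi * s)/8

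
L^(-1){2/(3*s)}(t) 2/3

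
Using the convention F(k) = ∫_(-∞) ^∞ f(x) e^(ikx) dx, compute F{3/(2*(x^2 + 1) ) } 3*pi*exp(-Abs(k) ) /2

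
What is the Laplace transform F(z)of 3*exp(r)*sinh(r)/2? 3/(2*z*(z - 2))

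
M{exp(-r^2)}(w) gamma(w/2)/2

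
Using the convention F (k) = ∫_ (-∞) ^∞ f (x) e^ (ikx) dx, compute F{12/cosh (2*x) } 6*pi/cosh (pi*k/4) 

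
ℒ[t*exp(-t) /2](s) 1/(2*(s+1) ^2) 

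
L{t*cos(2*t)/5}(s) (s^2 - 4)/(5*(s^2 + 4)^2)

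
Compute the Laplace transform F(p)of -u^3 -6/p^4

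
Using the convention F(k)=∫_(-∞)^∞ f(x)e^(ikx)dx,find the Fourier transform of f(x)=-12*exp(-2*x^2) -6*sqrt(2)*sqrt(pi)*exp(-k^2/8)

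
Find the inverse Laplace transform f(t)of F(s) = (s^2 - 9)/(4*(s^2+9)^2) t*cos(3*t)/4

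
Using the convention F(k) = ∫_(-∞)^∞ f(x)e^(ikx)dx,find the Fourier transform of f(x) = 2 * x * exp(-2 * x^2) sqrt(2) * I * sqrt(pi) * k * exp(-k^2/8)/4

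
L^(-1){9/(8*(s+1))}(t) 9*exp(-t)/8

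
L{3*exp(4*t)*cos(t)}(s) 3*(s - 4)/((s - 4)^2 + 1)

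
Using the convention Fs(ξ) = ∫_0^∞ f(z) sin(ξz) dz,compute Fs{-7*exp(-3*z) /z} -7*atan(ξ/3) 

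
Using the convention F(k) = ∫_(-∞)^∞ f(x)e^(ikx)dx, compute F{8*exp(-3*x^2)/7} 8*sqrt(3)*sqrt(pi)*exp(-k^2/12)/21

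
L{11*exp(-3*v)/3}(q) 11/(3*(q + 3))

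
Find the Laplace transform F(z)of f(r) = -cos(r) -z/(z^2 + 1)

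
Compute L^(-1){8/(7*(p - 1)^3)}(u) 4*u^2*exp(u)/7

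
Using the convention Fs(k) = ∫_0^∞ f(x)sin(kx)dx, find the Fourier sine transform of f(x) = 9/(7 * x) 9 * pi/14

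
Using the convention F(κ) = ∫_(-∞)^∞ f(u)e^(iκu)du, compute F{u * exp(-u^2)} I * sqrt(pi) * κ * exp(-κ^2/4)/2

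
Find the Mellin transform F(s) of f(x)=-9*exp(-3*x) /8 -3^(2 - s)*gamma(s) /8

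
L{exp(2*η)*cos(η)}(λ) (λ - 2)/((λ - 2)^2 + 1)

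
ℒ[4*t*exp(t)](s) 4/(s - 1)^2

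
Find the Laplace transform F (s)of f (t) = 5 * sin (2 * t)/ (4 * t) 5 * atan (2/s)/4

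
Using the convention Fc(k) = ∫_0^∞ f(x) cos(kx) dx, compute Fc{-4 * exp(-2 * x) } -8/(k^2 + 4) 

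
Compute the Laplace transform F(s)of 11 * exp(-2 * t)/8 11/(8 * (s + 2))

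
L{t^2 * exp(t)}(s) 2/(s - 1)^3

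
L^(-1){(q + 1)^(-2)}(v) v*exp(-v)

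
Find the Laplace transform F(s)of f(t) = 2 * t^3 12/s^4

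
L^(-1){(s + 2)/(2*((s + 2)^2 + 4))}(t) exp(-2*t)*cos(2*t)/2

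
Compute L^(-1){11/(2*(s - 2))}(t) 11*exp(2*t)/2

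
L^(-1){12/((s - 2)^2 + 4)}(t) 6*exp(2*t)*sin(2*t)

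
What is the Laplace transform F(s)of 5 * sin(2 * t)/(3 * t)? 5 * atan(2/s)/3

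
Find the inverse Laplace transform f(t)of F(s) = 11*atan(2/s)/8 11*sin(2*t)/(8*t)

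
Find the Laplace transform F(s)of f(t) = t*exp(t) (s - 1)^(-2)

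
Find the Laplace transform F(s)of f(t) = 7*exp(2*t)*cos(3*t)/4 7*(s - 2)/(4*((s - 2)^2 + 9))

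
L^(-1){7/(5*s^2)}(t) 7*t/5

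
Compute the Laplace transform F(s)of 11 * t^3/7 66/(7 * s^4)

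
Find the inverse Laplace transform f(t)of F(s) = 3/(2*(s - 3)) 3*exp(3*t)/2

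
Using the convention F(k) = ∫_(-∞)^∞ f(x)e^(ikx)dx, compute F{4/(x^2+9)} 4*pi*exp(-3*Abs(k))/3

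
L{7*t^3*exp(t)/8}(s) 21/(4*(s - 1)^4)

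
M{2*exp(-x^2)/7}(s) gamma(s/2)/7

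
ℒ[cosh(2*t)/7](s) s/(7*(s^2 - 4))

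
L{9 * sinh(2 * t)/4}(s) 9/(2 * (s^2 - 4))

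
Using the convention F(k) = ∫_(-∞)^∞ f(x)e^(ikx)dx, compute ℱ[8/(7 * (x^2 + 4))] 4 * pi * exp(-2 * Abs(k))/7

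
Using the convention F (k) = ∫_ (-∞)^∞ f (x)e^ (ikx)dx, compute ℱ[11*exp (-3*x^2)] 11*sqrt (3)*sqrt (pi)*exp (-k^2/12)/3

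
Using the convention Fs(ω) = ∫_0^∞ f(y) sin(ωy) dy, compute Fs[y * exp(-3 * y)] 6 * ω/(ω^2 + 9) ^2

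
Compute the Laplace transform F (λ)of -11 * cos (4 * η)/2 -11 * λ/ (2 * λ^2 + 32)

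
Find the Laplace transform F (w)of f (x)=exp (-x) 1/ (w + 1)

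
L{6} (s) 6/s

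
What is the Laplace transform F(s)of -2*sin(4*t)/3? -8/(3*s^2 + 48)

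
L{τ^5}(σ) 120/σ^6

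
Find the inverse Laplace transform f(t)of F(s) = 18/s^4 3*t^3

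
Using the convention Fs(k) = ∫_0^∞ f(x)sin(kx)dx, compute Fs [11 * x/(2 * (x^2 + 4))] 11 * pi * exp(-2 * k)/4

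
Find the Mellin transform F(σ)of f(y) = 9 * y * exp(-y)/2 9 * gamma(σ + 1)/2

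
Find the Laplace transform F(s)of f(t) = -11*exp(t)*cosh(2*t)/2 11*(1 - s)/(2*((s - 1)^2 - 4))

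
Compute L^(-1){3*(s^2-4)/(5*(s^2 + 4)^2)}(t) 3*t*cos(2*t)/5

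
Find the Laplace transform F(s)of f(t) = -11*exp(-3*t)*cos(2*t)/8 11*(-s - 3)/(8*((s + 3)^2 + 4))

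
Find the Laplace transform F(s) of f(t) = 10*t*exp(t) 10/(s - 1) ^2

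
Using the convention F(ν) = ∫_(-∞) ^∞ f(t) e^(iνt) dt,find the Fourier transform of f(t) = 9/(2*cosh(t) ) 9*pi/(2*cosh(pi*ν/2) ) 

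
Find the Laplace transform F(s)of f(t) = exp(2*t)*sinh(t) 1/((s - 2)^2 - 1)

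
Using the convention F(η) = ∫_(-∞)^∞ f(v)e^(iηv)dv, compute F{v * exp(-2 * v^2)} sqrt(2) * I * sqrt(pi) * η * exp(-η^2/8)/8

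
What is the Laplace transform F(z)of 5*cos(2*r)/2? 5*z/(2*(z^2+4))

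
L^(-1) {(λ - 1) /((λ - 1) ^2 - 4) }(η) exp(η)*cosh(2*η) 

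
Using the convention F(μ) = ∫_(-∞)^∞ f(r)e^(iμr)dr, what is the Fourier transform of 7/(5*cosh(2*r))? 7*pi/(10*cosh(pi*μ/4))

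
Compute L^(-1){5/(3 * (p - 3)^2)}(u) 5 * u * exp(3 * u)/3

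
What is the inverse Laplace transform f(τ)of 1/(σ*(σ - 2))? exp(τ)*sinh(τ)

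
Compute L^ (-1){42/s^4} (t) 7*t^3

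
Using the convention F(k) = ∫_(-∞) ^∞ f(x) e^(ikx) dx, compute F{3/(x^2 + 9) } pi * exp(-3 * Abs(k) ) 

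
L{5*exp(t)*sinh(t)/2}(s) 5/(2*s*(s - 2))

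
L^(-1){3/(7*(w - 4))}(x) 3*exp(4*x)/7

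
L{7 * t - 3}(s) 7/s^2 - 3/s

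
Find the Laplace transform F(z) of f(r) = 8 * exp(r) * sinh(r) 8/(z * (z - 2) ) 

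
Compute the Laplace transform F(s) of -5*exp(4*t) -5/(s - 4) 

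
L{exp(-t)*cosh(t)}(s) (s + 1)/(s*(s + 2))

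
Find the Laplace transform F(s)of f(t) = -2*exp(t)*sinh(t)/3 -2/(3*s*(s - 2))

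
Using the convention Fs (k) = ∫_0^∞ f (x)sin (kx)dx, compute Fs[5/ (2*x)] 5*pi/4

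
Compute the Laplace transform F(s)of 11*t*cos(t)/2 11*(s^2 - 1)/(2*(s^2 + 1)^2)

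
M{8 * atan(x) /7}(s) -4 * pi * sec(pi * s/2) /(7 * s) 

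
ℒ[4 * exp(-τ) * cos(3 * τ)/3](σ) 4 * (σ + 1)/(3 * ((σ + 1)^2 + 9))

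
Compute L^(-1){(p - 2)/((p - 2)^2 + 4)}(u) exp(2 * u) * cos(2 * u)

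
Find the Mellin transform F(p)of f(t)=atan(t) -pi * sec(pi * p/2)/(2 * p)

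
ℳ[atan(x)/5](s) -pi * sec(pi * s/2)/(10 * s)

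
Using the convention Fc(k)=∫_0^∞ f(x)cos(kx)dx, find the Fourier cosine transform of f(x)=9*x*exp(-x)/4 9*(1 - k^2)/(4*(k^2 + 1)^2)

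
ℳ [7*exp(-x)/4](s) 7*gamma(s)/4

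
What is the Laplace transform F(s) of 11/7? 11/(7*s) 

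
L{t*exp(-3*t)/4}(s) 1/(4*(s + 3)^2)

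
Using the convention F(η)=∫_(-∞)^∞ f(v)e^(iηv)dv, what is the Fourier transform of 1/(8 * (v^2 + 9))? pi * exp(-3 * Abs(η))/24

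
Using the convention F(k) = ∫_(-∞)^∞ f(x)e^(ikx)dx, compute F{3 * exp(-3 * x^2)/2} sqrt(3) * sqrt(pi) * exp(-k^2/12)/2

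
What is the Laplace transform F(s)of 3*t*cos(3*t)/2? 3*(s^2 - 9)/(2*(s^2+9)^2)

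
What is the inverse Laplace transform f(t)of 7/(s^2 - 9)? 7*sinh(3*t)/3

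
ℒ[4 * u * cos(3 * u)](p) 4 * (p^2 - 9)/(p^2 + 9)^2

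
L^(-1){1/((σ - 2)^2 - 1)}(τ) exp(2 * τ) * sinh(τ)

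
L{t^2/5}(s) 2/(5 * s^3)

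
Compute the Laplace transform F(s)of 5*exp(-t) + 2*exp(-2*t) 5/(s + 1) + 2/(s + 2)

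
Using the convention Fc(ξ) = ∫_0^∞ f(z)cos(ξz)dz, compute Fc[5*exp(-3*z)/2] 15/(2*(ξ^2 + 9))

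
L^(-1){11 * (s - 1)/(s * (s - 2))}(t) 11 * exp(t) * cosh(t)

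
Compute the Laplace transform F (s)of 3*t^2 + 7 7/s + 6/s^3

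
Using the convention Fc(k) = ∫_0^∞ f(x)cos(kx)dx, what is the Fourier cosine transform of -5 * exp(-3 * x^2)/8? -5 * sqrt(3) * sqrt(pi) * exp(-k^2/12)/48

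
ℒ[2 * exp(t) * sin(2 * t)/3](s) 4/(3 * ((s - 1)^2 + 4))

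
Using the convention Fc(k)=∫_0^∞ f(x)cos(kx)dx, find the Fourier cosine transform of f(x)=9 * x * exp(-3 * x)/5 9 * (9 - k^2)/(5 * (k^2 + 9)^2)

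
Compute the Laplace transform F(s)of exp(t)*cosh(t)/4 (s - 1)/(4*s*(s - 2))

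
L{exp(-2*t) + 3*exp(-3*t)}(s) 1/(s + 2) + 3/(s + 3)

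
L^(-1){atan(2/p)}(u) sin(2 * u)/u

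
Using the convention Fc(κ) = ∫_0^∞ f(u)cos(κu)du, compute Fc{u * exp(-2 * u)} (4 - κ^2)/(κ^2 + 4)^2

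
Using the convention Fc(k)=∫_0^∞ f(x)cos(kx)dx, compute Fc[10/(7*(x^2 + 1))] 5*pi*exp(-k)/7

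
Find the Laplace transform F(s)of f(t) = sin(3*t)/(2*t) atan(3/s)/2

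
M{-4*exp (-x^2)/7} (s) -2*gamma (s/2)/7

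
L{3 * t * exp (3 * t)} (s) 3/ (s - 3)^2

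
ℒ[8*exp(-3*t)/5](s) 8/(5*(s + 3))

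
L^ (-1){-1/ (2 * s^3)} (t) -t^2/4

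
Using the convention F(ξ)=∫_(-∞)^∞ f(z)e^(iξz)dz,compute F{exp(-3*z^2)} sqrt(3)*sqrt(pi)*exp(-ξ^2/12)/3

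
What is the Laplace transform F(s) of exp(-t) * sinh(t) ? 1/(s * (s + 2) ) 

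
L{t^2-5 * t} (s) 2/s^3-5/s^2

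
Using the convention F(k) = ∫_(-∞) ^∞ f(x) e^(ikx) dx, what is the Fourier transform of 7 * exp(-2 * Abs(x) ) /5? 28/(5 * (k^2 + 4) ) 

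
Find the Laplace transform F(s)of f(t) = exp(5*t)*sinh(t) 1/((s - 5)^2 - 1)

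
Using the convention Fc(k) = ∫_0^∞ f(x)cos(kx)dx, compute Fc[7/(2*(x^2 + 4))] 7*pi*exp(-2*k)/8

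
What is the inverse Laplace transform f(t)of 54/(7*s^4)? 9*t^3/7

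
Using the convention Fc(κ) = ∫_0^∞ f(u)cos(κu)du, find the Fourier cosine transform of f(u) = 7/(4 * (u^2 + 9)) 7 * pi * exp(-3 * κ)/24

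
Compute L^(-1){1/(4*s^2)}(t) t/4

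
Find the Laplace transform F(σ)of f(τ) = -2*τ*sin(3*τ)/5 -12*σ/(5*(σ^2+9)^2)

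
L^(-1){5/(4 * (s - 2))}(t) 5 * exp(2 * t)/4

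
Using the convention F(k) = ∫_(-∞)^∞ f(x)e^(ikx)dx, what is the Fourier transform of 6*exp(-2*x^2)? 3*sqrt(2)*sqrt(pi)*exp(-k^2/8)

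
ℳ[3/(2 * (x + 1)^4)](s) gamma(s) * gamma(4 - s)/4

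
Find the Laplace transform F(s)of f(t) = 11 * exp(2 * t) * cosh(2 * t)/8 11 * (s - 2)/(8 * s * (s - 4))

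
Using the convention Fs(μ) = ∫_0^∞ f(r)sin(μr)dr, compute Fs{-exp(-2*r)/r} -atan(μ/2)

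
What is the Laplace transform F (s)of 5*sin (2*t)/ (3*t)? 5*atan (2/s)/3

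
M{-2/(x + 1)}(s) -2 * pi * csc(pi * s)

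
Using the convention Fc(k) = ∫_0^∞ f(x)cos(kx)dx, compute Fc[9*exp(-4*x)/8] 9/(2*(k^2 + 16))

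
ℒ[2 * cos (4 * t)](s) 2 * s/ (s^2 + 16)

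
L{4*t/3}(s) 4/(3*s^2)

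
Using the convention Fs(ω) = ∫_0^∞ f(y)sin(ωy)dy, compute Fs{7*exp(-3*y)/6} 7*ω/(6*(ω^2 + 9))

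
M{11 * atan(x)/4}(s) -11 * pi * sec(pi * s/2)/(8 * s)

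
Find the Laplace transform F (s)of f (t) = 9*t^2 18/s^3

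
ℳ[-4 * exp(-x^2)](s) -2 * gamma(s/2)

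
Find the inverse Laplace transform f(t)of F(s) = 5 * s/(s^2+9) 5 * cos(3 * t)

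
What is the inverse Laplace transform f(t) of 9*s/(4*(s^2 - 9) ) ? 9*cosh(3*t) /4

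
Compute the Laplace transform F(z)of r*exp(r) (z - 1)^(-2)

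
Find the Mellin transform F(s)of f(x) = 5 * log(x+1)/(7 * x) -5 * pi * csc(pi * s)/(7 * s - 7)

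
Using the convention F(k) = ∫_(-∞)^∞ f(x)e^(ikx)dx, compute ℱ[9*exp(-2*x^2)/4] 9*sqrt(2)*sqrt(pi)*exp(-k^2/8)/8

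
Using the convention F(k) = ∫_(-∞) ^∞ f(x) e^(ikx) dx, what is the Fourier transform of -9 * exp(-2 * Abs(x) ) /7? -36/(7 * k^2 + 28) 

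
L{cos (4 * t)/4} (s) s/ (4 * (s^2+16))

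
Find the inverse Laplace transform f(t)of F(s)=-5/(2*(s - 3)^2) -5*t*exp(3*t)/2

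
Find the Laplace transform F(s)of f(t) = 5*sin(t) 5/(s^2+1)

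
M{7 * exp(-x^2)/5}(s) 7 * gamma(s/2)/10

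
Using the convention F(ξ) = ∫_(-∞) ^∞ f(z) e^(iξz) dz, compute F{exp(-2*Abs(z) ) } 4/(ξ^2 + 4) 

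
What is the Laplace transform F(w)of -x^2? -2/w^3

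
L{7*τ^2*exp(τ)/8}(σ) 7/(4*(σ - 1)^3)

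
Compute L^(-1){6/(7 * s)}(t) 6/7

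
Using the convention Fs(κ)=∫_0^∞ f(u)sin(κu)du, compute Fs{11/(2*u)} 11*pi/4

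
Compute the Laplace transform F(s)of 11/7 11/(7*s)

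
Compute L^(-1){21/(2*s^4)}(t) 7*t^3/4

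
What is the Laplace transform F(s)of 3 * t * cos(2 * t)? 3 * (s^2-4)/(s^2 + 4)^2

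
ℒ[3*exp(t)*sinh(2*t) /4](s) 3/(2*((s - 1) ^2 - 4) ) 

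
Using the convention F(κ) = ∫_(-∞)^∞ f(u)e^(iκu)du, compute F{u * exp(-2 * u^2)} sqrt(2) * I * sqrt(pi) * κ * exp(-κ^2/8)/8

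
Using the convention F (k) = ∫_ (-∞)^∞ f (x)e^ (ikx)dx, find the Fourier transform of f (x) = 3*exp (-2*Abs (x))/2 6/ (k^2 + 4)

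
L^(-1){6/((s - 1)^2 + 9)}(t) 2*exp(t)*sin(3*t)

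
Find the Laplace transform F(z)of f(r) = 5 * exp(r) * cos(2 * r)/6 5 * (z - 1)/(6 * ((z - 1)^2+4))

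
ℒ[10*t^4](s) 240/s^5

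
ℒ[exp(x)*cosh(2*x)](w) (w - 1)/((w - 1)^2 - 4)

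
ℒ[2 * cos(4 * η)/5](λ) 2 * λ/(5 * (λ^2 + 16))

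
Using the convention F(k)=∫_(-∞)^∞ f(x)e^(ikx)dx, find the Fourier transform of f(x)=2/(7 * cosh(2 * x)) pi/(7 * cosh(pi * k/4))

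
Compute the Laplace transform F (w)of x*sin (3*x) 6*w/ (w^2+9)^2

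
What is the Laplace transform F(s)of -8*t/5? -8/(5*s^2)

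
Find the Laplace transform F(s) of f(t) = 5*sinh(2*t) 10/(s^2 - 4) 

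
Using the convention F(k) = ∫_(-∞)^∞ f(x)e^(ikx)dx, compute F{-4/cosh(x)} -4 * pi/cosh(pi * k/2)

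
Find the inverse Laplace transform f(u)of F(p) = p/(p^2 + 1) cos(u)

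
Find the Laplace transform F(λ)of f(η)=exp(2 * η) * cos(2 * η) (λ - 2)/((λ - 2)^2 + 4)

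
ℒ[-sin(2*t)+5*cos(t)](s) 5*s/(s^2+1) - 2/(s^2+4)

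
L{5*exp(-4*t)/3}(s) 5/(3*(s + 4))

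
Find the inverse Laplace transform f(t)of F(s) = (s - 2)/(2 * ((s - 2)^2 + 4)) exp(2 * t) * cos(2 * t)/2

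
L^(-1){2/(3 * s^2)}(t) 2 * t/3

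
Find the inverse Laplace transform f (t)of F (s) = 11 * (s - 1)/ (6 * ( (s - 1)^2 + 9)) 11 * exp (t) * cos (3 * t)/6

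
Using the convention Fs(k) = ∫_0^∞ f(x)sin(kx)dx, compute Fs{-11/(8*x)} -11*pi/16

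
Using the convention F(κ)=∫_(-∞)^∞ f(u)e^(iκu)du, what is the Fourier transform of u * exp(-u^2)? I * sqrt(pi) * κ * exp(-κ^2/4)/2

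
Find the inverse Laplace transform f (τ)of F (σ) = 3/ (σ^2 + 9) sin (3*τ)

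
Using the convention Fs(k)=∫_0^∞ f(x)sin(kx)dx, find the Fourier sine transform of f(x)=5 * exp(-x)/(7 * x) 5 * atan(k)/7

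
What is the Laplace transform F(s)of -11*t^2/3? -22/(3*s^3)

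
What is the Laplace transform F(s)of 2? 2/s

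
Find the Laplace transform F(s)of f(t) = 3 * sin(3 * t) 9/(s^2 + 9)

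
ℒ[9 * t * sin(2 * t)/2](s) 18 * s/(s^2 + 4)^2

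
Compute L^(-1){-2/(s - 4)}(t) -2*exp(4*t)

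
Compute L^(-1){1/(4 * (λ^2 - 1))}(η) sinh(η)/4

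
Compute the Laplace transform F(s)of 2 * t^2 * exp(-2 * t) 4/(s + 2)^3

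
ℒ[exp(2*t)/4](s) 1/(4*(s - 2))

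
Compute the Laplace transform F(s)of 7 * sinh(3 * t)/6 7/(2 * (s^2 - 9))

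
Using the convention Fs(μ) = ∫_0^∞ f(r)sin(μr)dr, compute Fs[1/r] pi/2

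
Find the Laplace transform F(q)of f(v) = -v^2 -2/q^3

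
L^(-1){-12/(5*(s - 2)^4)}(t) -2*t^3*exp(2*t)/5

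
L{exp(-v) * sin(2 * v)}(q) 2/((q + 1)^2 + 4)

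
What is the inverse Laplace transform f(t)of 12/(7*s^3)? 6*t^2/7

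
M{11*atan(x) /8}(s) -11*pi*sec(pi*s/2) /(16*s) 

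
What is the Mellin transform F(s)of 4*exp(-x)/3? 4*gamma(s)/3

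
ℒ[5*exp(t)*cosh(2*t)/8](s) 5*(s - 1)/(8*((s - 1)^2 - 4))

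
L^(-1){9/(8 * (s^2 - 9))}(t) 3 * sinh(3 * t)/8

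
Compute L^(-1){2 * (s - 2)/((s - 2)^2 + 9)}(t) 2 * exp(2 * t) * cos(3 * t)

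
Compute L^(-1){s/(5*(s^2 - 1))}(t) cosh(t)/5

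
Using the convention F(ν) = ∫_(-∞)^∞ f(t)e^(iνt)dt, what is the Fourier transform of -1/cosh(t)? -pi/cosh(pi*ν/2)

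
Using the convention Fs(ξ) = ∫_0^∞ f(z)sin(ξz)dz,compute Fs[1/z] pi/2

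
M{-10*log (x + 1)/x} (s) 10*pi*csc (pi*s)/ (s - 1)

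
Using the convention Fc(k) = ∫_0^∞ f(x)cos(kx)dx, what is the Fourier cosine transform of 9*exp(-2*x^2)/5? 9*sqrt(2)*sqrt(pi)*exp(-k^2/8)/20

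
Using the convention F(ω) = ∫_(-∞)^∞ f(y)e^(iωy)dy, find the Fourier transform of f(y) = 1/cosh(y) pi/cosh(pi * ω/2)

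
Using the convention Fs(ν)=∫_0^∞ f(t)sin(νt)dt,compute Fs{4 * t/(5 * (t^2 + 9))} 2 * pi * exp(-3 * ν)/5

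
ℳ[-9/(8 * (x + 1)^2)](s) 9 * pi * (s - 1)/(8 * sin(pi * s))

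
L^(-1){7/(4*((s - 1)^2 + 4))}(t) 7*exp(t)*sin(2*t)/8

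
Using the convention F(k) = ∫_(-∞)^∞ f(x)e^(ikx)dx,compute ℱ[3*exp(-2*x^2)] 3*sqrt(2)*sqrt(pi)*exp(-k^2/8)/2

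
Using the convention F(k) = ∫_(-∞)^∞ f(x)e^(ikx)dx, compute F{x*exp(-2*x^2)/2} sqrt(2)*I*sqrt(pi)*k*exp(-k^2/8)/16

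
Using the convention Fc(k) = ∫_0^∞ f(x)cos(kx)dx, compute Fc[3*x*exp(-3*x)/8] 3*(9 - k^2)/(8*(k^2+9)^2)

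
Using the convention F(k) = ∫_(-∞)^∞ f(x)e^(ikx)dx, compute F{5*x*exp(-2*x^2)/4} 5*sqrt(2)*I*sqrt(pi)*k*exp(-k^2/8)/32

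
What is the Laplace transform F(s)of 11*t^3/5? 66/(5*s^4)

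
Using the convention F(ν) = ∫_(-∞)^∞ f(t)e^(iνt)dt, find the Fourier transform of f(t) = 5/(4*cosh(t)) 5*pi/(4*cosh(pi*ν/2))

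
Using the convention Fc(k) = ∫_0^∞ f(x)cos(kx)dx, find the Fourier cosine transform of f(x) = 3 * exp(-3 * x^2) sqrt(3) * sqrt(pi) * exp(-k^2/12)/2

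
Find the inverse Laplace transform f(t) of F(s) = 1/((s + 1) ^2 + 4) exp(-t) * sin(2 * t) /2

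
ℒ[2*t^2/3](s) 4/(3*s^3)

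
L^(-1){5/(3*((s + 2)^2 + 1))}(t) 5*exp(-2*t)*sin(t)/3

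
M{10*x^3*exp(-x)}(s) 10*gamma(s+3)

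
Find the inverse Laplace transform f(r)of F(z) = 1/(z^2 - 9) sinh(3*r)/3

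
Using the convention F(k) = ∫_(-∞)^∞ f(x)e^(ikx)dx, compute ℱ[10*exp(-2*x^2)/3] 5*sqrt(2)*sqrt(pi)*exp(-k^2/8)/3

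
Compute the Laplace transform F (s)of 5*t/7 5/ (7*s^2)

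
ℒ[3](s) 3/s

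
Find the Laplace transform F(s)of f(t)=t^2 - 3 2/s^3 - 3/s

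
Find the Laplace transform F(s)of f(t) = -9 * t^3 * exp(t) -54/(s - 1)^4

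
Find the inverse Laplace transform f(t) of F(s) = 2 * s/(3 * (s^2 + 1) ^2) t * sin(t) /3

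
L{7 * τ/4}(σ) 7/(4 * σ^2)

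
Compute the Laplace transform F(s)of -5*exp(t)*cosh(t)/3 5*(1 - s)/(3*s*(s - 2))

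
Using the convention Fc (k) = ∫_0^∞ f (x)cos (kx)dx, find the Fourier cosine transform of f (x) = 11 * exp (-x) 11/ (k^2 + 1)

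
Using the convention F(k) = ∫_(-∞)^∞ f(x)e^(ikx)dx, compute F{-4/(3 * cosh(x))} -4 * pi/(3 * cosh(pi * k/2))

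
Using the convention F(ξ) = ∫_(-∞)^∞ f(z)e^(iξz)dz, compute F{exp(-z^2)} sqrt(pi)*exp(-ξ^2/4)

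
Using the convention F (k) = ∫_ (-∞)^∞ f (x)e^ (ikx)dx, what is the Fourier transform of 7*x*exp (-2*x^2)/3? 7*sqrt (2)*I*sqrt (pi)*k*exp (-k^2/8)/24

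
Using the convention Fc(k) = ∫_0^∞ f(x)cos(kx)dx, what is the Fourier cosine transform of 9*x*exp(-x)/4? 9*(1 - k^2)/(4*(k^2+1)^2)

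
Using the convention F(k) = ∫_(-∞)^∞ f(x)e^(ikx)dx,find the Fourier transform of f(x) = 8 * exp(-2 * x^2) 4 * sqrt(2) * sqrt(pi) * exp(-k^2/8)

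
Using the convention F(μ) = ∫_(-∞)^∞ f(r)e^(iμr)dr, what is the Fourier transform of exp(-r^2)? sqrt(pi)*exp(-μ^2/4)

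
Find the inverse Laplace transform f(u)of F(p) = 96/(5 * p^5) 4 * u^4/5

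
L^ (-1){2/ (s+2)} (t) 2*exp (-2*t)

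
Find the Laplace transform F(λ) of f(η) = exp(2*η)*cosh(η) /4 (λ - 2) /(4*((λ - 2) ^2-1) ) 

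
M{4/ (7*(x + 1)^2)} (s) -4*pi*(s - 1)/ (7*sin (pi*s))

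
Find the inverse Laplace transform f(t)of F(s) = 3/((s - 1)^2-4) 3 * exp(t) * sinh(2 * t)/2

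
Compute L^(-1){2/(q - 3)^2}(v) 2*v*exp(3*v)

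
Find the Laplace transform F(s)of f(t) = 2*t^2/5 4/(5*s^3)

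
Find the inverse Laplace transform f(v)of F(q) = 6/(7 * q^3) 3 * v^2/7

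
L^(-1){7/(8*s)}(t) 7/8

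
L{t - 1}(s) s^(-2) - 1/s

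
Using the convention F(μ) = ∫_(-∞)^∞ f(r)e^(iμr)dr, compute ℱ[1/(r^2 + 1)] pi*exp(-Abs(μ))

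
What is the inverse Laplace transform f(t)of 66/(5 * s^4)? 11 * t^3/5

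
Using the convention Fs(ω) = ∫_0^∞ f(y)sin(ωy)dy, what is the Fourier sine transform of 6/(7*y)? 3*pi/7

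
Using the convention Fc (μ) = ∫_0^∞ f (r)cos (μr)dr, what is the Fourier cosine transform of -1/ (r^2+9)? -pi*exp (-3*μ)/6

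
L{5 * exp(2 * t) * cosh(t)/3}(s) 5 * (s - 2)/(3 * ((s - 2)^2 - 1))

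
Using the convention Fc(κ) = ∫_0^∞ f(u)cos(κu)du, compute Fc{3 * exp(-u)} 3/(κ^2 + 1)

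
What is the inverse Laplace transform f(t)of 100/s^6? 5*t^5/6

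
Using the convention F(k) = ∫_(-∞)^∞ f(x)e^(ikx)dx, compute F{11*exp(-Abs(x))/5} 22/(5*(k^2 + 1))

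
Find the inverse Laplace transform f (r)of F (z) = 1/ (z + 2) exp (-2*r)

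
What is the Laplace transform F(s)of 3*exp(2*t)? 3/(s - 2)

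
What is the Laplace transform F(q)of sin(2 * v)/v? atan(2/q)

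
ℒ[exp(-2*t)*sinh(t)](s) 1/((s + 2)^2 - 1)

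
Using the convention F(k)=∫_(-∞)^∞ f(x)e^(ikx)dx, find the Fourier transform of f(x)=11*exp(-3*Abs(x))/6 11/(k^2+9)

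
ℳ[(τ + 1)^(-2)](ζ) (-pi*ζ + pi)/sin(pi*ζ)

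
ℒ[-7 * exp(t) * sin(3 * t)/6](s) -7/(2 * (s - 1)^2 + 18)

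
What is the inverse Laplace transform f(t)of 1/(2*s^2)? t/2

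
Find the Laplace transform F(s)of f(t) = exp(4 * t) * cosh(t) (s - 4)/((s - 4)^2 - 1)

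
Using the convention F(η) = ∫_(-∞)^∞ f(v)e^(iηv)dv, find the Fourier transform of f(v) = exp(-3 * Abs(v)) 6/(η^2 + 9)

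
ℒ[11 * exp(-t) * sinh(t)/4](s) 11/(4 * s * (s+2))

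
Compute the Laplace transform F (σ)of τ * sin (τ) 2 * σ/ (σ^2 + 1)^2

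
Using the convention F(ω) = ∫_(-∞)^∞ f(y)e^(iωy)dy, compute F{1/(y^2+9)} pi*exp(-3*Abs(ω))/3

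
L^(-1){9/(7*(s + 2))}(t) 9*exp(-2*t)/7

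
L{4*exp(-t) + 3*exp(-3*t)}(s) 3/(s + 3) + 4/(s + 1)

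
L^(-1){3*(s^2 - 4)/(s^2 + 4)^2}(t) 3*t*cos(2*t)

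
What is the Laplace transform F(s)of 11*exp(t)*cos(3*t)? 11*(s - 1)/((s - 1)^2+9)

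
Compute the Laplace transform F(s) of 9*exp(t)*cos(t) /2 9*(s - 1) /(2*((s - 1) ^2 + 1) ) 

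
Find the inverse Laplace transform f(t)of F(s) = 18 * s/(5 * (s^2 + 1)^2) 9 * t * sin(t)/5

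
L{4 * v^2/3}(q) 8/(3 * q^3)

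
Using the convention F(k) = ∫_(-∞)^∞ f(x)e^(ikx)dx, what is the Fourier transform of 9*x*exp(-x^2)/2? 9*I*sqrt(pi)*k*exp(-k^2/4)/4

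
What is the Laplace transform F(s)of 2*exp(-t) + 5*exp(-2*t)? 5/(s + 2) + 2/(s + 1)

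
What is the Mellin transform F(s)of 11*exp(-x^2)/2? 11*gamma(s/2)/4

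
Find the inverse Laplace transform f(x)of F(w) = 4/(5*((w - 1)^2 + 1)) 4*exp(x)*sin(x)/5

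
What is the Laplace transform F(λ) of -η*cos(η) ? (1 - λ^2) /(λ^2+1) ^2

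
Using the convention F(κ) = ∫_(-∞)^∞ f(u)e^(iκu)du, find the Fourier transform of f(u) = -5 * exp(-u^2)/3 -5 * sqrt(pi) * exp(-κ^2/4)/3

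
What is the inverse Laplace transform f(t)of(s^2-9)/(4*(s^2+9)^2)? t*cos(3*t)/4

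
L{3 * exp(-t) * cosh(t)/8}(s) 3 * (s+1)/(8 * s * (s+2))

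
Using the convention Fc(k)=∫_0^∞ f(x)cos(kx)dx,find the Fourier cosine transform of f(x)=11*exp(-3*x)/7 33/(7*(k^2+9))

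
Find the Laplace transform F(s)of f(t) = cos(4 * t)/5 s/(5 * (s^2 + 16))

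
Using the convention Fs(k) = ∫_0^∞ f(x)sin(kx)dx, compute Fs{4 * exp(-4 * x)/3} 4 * k/(3 * (k^2 + 16))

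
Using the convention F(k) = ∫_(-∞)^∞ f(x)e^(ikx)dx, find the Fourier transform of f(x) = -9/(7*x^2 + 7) -9*pi*exp(-Abs(k))/7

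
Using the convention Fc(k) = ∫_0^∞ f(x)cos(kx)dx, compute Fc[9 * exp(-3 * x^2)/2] 3 * sqrt(3) * sqrt(pi) * exp(-k^2/12)/4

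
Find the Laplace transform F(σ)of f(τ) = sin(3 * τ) 3/(σ^2 + 9)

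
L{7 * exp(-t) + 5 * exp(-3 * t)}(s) 7/(s + 1) + 5/(s + 3)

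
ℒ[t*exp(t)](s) (s - 1)^(-2)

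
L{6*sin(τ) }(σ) 6/(σ^2 + 1) 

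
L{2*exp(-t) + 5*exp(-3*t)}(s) 2/(s + 1) + 5/(s + 3)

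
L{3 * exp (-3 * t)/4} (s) 3/ (4 * (s + 3))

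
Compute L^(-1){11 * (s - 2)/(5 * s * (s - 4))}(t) 11 * exp(2 * t) * cosh(2 * t)/5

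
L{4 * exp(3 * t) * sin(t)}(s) 4/((s - 3)^2+1)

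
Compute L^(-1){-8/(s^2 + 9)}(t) -8*sin(3*t)/3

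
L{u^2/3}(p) 2/(3*p^3)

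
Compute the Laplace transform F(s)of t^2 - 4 2/s^3 - 4/s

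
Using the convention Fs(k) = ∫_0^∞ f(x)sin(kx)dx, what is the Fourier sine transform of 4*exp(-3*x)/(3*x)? 4*atan(k/3)/3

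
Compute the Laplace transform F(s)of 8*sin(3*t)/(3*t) 8*atan(3/s)/3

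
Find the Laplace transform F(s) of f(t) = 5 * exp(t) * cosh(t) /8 5 * (s - 1) /(8 * s * (s - 2) ) 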